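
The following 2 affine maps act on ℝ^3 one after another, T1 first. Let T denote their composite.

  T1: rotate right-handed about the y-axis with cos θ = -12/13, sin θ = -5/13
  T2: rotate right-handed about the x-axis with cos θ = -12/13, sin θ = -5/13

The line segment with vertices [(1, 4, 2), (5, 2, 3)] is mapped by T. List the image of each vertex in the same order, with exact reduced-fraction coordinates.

T1 rotate right-handed about the y-axis with cos θ = -12/13, sin θ = -5/13: (1, 4, 2) → (-22/13, 4, -19/13); (5, 2, 3) → (-75/13, 2, -11/13)
T2 rotate right-handed about the x-axis with cos θ = -12/13, sin θ = -5/13: (-22/13, 4, -19/13) → (-22/13, -719/169, -32/169); (-75/13, 2, -11/13) → (-75/13, -367/169, 2/169)

image vertices: (-22/13, -719/169, -32/169), (-75/13, -367/169, 2/169)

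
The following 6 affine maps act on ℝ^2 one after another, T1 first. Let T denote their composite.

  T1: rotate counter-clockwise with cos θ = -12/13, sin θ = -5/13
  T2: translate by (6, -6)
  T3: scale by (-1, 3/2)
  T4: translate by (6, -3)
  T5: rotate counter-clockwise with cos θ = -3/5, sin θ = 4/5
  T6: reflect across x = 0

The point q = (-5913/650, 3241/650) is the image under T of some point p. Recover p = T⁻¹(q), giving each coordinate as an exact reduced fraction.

T1 = [-12/13 5/13 0; -5/13 -12/13 0; 0 0 1]
T2·T1 = [-12/13 5/13 6; -5/13 -12/13 -6; 0 0 1]
T3·…·T1 = [12/13 -5/13 -6; -15/26 -18/13 -9; 0 0 1]
T4·…·T1 = [12/13 -5/13 0; -15/26 -18/13 -12; 0 0 1]
T5·…·T1 = [-6/65 87/65 48/5; 141/130 34/65 36/5; 0 0 1]
T6·…·T1 = [6/65 -87/65 -48/5; 141/130 34/65 36/5; 0 0 1]
det M = 3/2; M⁻¹ = [68/195 58/65 -40/13; -47/65 4/65 -96/13; 0 0 1]
M⁻¹ · (-5913/650, 3241/650)ᵀ = (-9/5, -1/2)ᵀ

p = (-9/5, -1/2)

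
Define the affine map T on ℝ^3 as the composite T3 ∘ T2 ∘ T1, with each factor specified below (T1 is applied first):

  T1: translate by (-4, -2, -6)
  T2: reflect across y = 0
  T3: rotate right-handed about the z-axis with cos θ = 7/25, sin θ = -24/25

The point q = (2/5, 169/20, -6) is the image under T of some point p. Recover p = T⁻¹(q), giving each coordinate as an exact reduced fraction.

T1 = [1 0 0 -4; 0 1 0 -2; 0 0 1 -6; 0 0 0 1]
T2·T1 = [1 0 0 -4; 0 -1 0 2; 0 0 1 -6; 0 0 0 1]
T3·…·T1 = [7/25 -24/25 0 4/5; -24/25 -7/25 0 22/5; 0 0 1 -6; 0 0 0 1]
det M = -1; M⁻¹ = [7/25 -24/25 0 4; -24/25 -7/25 0 2; 0 0 1 6; 0 0 0 1]
M⁻¹ · (2/5, 169/20, -6)ᵀ = (-4, -3/4, 0)ᵀ

p = (-4, -3/4, 0)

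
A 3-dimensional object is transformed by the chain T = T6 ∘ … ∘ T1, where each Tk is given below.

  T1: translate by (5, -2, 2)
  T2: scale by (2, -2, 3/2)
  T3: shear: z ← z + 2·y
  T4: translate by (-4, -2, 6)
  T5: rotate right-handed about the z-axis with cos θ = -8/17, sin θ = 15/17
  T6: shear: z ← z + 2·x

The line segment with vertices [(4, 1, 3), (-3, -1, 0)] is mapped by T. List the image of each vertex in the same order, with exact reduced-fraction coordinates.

image vertices: (-112/17, 210/17, 147/34), (-60/17, -32/17, 237/17)

T1 translate by (5, -2, 2): (4, 1, 3) → (9, -1, 5); (-3, -1, 0) → (2, -3, 2)
T2 scale by (2, -2, 3/2): (9, -1, 5) → (18, 2, 15/2); (2, -3, 2) → (4, 6, 3)
T3 shear: z ← z + 2·y: (18, 2, 15/2) → (18, 2, 23/2); (4, 6, 3) → (4, 6, 15)
T4 translate by (-4, -2, 6): (18, 2, 23/2) → (14, 0, 35/2); (4, 6, 15) → (0, 4, 21)
T5 rotate right-handed about the z-axis with cos θ = -8/17, sin θ = 15/17: (14, 0, 35/2) → (-112/17, 210/17, 35/2); (0, 4, 21) → (-60/17, -32/17, 21)
T6 shear: z ← z + 2·x: (-112/17, 210/17, 35/2) → (-112/17, 210/17, 147/34); (-60/17, -32/17, 21) → (-60/17, -32/17, 237/17)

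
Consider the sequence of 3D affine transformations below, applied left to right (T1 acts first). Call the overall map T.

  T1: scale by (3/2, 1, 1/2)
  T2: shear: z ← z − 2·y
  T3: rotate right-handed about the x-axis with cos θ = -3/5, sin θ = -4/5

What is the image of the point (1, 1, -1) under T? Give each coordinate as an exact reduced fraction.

T(p) = (3/2, -13/5, 7/10)

T1 scale by (3/2, 1, 1/2): (1, 1, -1) → (3/2, 1, -1/2)
T2 shear: z ← z − 2·y: (3/2, 1, -1/2) → (3/2, 1, -5/2)
T3 rotate right-handed about the x-axis with cos θ = -3/5, sin θ = -4/5: (3/2, 1, -5/2) → (3/2, -13/5, 7/10)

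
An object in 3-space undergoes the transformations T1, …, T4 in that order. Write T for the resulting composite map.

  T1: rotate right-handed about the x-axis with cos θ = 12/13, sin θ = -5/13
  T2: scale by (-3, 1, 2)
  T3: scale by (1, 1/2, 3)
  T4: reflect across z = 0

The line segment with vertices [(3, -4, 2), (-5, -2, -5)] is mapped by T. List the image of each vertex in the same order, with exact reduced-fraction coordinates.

image vertices: (-9, -19/13, -264/13), (15, -49/26, 300/13)

T1 rotate right-handed about the x-axis with cos θ = 12/13, sin θ = -5/13: (3, -4, 2) → (3, -38/13, 44/13); (-5, -2, -5) → (-5, -49/13, -50/13)
T2 scale by (-3, 1, 2): (3, -38/13, 44/13) → (-9, -38/13, 88/13); (-5, -49/13, -50/13) → (15, -49/13, -100/13)
T3 scale by (1, 1/2, 3): (-9, -38/13, 88/13) → (-9, -19/13, 264/13); (15, -49/13, -100/13) → (15, -49/26, -300/13)
T4 reflect across z = 0: (-9, -19/13, 264/13) → (-9, -19/13, -264/13); (15, -49/26, -300/13) → (15, -49/26, 300/13)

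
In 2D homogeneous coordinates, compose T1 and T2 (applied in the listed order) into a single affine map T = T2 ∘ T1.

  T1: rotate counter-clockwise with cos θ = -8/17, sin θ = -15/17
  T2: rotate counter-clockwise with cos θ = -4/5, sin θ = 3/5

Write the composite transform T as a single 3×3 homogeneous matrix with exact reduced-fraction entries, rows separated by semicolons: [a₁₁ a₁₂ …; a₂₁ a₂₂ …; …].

T1 = [-8/17 15/17 0; -15/17 -8/17 0; 0 0 1]
T2·T1 = [77/85 -36/85 0; 36/85 77/85 0; 0 0 1]

T = [77/85 -36/85 0; 36/85 77/85 0; 0 0 1]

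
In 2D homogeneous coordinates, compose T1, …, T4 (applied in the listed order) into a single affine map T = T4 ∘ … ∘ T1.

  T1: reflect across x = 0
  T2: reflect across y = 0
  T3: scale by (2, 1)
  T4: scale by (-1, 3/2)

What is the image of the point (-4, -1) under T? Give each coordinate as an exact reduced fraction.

T(p) = (-8, 3/2)

T1 reflect across x = 0: (-4, -1) → (4, -1)
T2 reflect across y = 0: (4, -1) → (4, 1)
T3 scale by (2, 1): (4, 1) → (8, 1)
T4 scale by (-1, 3/2): (8, 1) → (-8, 3/2)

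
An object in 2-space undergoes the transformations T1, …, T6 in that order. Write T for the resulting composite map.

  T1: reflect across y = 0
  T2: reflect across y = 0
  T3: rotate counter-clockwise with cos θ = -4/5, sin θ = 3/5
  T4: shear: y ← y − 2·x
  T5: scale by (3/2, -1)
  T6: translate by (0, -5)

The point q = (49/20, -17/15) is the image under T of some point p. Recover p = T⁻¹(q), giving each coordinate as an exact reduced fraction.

p = (-5/3, -1/2)

T1 = [1 0 0; 0 -1 0; 0 0 1]
T2·T1 = [1 0 0; 0 1 0; 0 0 1]
T3·…·T1 = [-4/5 -3/5 0; 3/5 -4/5 0; 0 0 1]
T4·…·T1 = [-4/5 -3/5 0; 11/5 2/5 0; 0 0 1]
T5·…·T1 = [-6/5 -9/10 0; -11/5 -2/5 0; 0 0 1]
T6·…·T1 = [-6/5 -9/10 0; -11/5 -2/5 -5; 0 0 1]
det M = -3/2; M⁻¹ = [4/15 -3/5 -3; -22/15 4/5 4; 0 0 1]
M⁻¹ · (49/20, -17/15)ᵀ = (-5/3, -1/2)ᵀ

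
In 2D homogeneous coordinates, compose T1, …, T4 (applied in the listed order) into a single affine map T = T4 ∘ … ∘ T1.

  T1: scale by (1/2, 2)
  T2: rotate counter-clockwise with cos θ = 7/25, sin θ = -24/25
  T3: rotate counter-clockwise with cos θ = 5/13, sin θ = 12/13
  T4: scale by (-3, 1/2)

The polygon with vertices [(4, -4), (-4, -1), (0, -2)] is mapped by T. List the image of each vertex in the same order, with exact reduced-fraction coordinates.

image vertices: (-1074/325, -1328/325), (2154/325, -287/325), (432/325, -646/325)

T1 scale by (1/2, 2): (4, -4) → (2, -8); (-4, -1) → (-2, -2); (0, -2) → (0, -4)
T2 rotate counter-clockwise with cos θ = 7/25, sin θ = -24/25: (2, -8) → (-178/25, -104/25); (-2, -2) → (-62/25, 34/25); (0, -4) → (-96/25, -28/25)
T3 rotate counter-clockwise with cos θ = 5/13, sin θ = 12/13: (-178/25, -104/25) → (358/325, -2656/325); (-62/25, 34/25) → (-718/325, -574/325); (-96/25, -28/25) → (-144/325, -1292/325)
T4 scale by (-3, 1/2): (358/325, -2656/325) → (-1074/325, -1328/325); (-718/325, -574/325) → (2154/325, -287/325); (-144/325, -1292/325) → (432/325, -646/325)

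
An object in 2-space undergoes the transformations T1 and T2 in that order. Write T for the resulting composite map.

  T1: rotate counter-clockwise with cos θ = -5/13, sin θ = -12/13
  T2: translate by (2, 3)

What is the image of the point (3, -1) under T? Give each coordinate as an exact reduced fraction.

T1 rotate counter-clockwise with cos θ = -5/13, sin θ = -12/13: (3, -1) → (-27/13, -31/13)
T2 translate by (2, 3): (-27/13, -31/13) → (-1/13, 8/13)

T(p) = (-1/13, 8/13)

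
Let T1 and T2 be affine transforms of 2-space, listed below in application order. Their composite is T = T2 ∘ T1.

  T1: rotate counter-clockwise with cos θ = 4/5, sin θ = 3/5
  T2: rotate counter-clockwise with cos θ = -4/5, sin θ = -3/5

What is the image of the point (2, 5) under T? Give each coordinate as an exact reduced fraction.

T1 rotate counter-clockwise with cos θ = 4/5, sin θ = 3/5: (2, 5) → (-7/5, 26/5)
T2 rotate counter-clockwise with cos θ = -4/5, sin θ = -3/5: (-7/5, 26/5) → (106/25, -83/25)

T(p) = (106/25, -83/25)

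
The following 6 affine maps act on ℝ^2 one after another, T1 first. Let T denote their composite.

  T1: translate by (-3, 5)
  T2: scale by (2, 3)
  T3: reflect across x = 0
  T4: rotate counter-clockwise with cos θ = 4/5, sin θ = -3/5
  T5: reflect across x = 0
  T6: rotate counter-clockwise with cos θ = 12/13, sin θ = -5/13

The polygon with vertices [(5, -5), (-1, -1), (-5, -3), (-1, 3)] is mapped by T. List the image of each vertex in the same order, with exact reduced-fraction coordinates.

T1 translate by (-3, 5): (5, -5) → (2, 0); (-1, -1) → (-4, 4); (-5, -3) → (-8, 2); (-1, 3) → (-4, 8)
T2 scale by (2, 3): (2, 0) → (4, 0); (-4, 4) → (-8, 12); (-8, 2) → (-16, 6); (-4, 8) → (-8, 24)
T3 reflect across x = 0: (4, 0) → (-4, 0); (-8, 12) → (8, 12); (-16, 6) → (16, 6); (-8, 24) → (8, 24)
T4 rotate counter-clockwise with cos θ = 4/5, sin θ = -3/5: (-4, 0) → (-16/5, 12/5); (8, 12) → (68/5, 24/5); (16, 6) → (82/5, -24/5); (8, 24) → (104/5, 72/5)
T5 reflect across x = 0: (-16/5, 12/5) → (16/5, 12/5); (68/5, 24/5) → (-68/5, 24/5); (82/5, -24/5) → (-82/5, -24/5); (104/5, 72/5) → (-104/5, 72/5)
T6 rotate counter-clockwise with cos θ = 12/13, sin θ = -5/13: (16/5, 12/5) → (252/65, 64/65); (-68/5, 24/5) → (-696/65, 628/65); (-82/5, -24/5) → (-1104/65, 122/65); (-104/5, 72/5) → (-888/65, 1384/65)

image vertices: (252/65, 64/65), (-696/65, 628/65), (-1104/65, 122/65), (-888/65, 1384/65)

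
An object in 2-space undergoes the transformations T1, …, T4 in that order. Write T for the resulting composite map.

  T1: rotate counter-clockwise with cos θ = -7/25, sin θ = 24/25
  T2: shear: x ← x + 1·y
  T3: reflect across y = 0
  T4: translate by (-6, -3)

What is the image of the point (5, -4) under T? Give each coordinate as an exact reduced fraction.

T(p) = (59/25, -223/25)

T1 rotate counter-clockwise with cos θ = -7/25, sin θ = 24/25: (5, -4) → (61/25, 148/25)
T2 shear: x ← x + 1·y: (61/25, 148/25) → (209/25, 148/25)
T3 reflect across y = 0: (209/25, 148/25) → (209/25, -148/25)
T4 translate by (-6, -3): (209/25, -148/25) → (59/25, -223/25)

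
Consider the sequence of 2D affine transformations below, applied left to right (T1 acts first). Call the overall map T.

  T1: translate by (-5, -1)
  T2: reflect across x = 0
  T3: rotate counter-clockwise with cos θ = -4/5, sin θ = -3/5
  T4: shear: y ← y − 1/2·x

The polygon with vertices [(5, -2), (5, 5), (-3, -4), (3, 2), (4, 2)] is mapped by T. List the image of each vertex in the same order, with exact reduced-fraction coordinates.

image vertices: (-9/5, 33/10), (12/5, -22/5), (-47/5, 39/10), (-1, -3/2), (-1/5, -13/10)

T1 translate by (-5, -1): (5, -2) → (0, -3); (5, 5) → (0, 4); (-3, -4) → (-8, -5); (3, 2) → (-2, 1); (4, 2) → (-1, 1)
T2 reflect across x = 0: (0, -3) → (0, -3); (0, 4) → (0, 4); (-8, -5) → (8, -5); (-2, 1) → (2, 1); (-1, 1) → (1, 1)
T3 rotate counter-clockwise with cos θ = -4/5, sin θ = -3/5: (0, -3) → (-9/5, 12/5); (0, 4) → (12/5, -16/5); (8, -5) → (-47/5, -4/5); (2, 1) → (-1, -2); (1, 1) → (-1/5, -7/5)
T4 shear: y ← y − 1/2·x: (-9/5, 12/5) → (-9/5, 33/10); (12/5, -16/5) → (12/5, -22/5); (-47/5, -4/5) → (-47/5, 39/10); (-1, -2) → (-1, -3/2); (-1/5, -7/5) → (-1/5, -13/10)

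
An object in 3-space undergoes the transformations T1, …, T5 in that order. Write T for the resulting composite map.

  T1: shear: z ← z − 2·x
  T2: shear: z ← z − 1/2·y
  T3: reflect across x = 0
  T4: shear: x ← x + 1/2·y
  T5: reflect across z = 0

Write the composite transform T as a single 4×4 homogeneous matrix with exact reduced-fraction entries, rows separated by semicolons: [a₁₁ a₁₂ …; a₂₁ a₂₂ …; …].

T = [-1 1/2 0 0; 0 1 0 0; 2 1/2 -1 0; 0 0 0 1]

T1 = [1 0 0 0; 0 1 0 0; -2 0 1 0; 0 0 0 1]
T2·T1 = [1 0 0 0; 0 1 0 0; -2 -1/2 1 0; 0 0 0 1]
T3·…·T1 = [-1 0 0 0; 0 1 0 0; -2 -1/2 1 0; 0 0 0 1]
T4·…·T1 = [-1 1/2 0 0; 0 1 0 0; -2 -1/2 1 0; 0 0 0 1]
T5·…·T1 = [-1 1/2 0 0; 0 1 0 0; 2 1/2 -1 0; 0 0 0 1]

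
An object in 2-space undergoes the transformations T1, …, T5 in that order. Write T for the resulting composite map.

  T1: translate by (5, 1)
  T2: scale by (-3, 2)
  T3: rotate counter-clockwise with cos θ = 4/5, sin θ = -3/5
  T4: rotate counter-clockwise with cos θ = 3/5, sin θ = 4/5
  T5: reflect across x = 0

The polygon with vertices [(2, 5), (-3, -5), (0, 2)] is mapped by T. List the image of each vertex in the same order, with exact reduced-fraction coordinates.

image vertices: (588/25, 141/25), (88/25, -234/25), (402/25, 39/25)

T1 translate by (5, 1): (2, 5) → (7, 6); (-3, -5) → (2, -4); (0, 2) → (5, 3)
T2 scale by (-3, 2): (7, 6) → (-21, 12); (2, -4) → (-6, -8); (5, 3) → (-15, 6)
T3 rotate counter-clockwise with cos θ = 4/5, sin θ = -3/5: (-21, 12) → (-48/5, 111/5); (-6, -8) → (-48/5, -14/5); (-15, 6) → (-42/5, 69/5)
T4 rotate counter-clockwise with cos θ = 3/5, sin θ = 4/5: (-48/5, 111/5) → (-588/25, 141/25); (-48/5, -14/5) → (-88/25, -234/25); (-42/5, 69/5) → (-402/25, 39/25)
T5 reflect across x = 0: (-588/25, 141/25) → (588/25, 141/25); (-88/25, -234/25) → (88/25, -234/25); (-402/25, 39/25) → (402/25, 39/25)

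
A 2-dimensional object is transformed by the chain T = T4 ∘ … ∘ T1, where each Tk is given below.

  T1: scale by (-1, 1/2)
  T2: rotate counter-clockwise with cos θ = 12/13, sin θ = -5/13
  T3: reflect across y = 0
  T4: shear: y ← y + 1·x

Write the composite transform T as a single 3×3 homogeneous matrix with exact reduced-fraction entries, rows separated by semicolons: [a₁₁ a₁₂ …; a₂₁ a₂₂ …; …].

T = [-12/13 5/26 0; -17/13 -7/26 0; 0 0 1]

T1 = [-1 0 0; 0 1/2 0; 0 0 1]
T2·T1 = [-12/13 5/26 0; 5/13 6/13 0; 0 0 1]
T3·…·T1 = [-12/13 5/26 0; -5/13 -6/13 0; 0 0 1]
T4·…·T1 = [-12/13 5/26 0; -17/13 -7/26 0; 0 0 1]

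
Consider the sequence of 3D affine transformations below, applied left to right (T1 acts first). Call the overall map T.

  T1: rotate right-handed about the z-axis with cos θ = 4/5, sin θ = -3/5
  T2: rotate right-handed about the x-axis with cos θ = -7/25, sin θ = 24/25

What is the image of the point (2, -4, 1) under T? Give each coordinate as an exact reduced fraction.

T1 rotate right-handed about the z-axis with cos θ = 4/5, sin θ = -3/5: (2, -4, 1) → (-4/5, -22/5, 1)
T2 rotate right-handed about the x-axis with cos θ = -7/25, sin θ = 24/25: (-4/5, -22/5, 1) → (-4/5, 34/125, -563/125)

T(p) = (-4/5, 34/125, -563/125)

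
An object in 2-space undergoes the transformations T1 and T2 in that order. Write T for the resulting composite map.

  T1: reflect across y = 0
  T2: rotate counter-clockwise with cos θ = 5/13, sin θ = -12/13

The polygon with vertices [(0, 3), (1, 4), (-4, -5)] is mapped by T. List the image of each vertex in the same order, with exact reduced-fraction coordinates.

image vertices: (-36/13, -15/13), (-43/13, -32/13), (40/13, 73/13)

T1 reflect across y = 0: (0, 3) → (0, -3); (1, 4) → (1, -4); (-4, -5) → (-4, 5)
T2 rotate counter-clockwise with cos θ = 5/13, sin θ = -12/13: (0, -3) → (-36/13, -15/13); (1, -4) → (-43/13, -32/13); (-4, 5) → (40/13, 73/13)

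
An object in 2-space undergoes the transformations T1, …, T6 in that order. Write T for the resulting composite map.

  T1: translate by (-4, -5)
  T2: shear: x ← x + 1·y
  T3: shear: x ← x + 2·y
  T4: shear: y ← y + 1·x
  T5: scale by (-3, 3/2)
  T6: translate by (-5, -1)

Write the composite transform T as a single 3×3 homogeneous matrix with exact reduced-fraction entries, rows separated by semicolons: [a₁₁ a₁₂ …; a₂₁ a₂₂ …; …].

T1 = [1 0 -4; 0 1 -5; 0 0 1]
T2·T1 = [1 1 -9; 0 1 -5; 0 0 1]
T3·…·T1 = [1 3 -19; 0 1 -5; 0 0 1]
T4·…·T1 = [1 3 -19; 1 4 -24; 0 0 1]
T5·…·T1 = [-3 -9 57; 3/2 6 -36; 0 0 1]
T6·…·T1 = [-3 -9 52; 3/2 6 -37; 0 0 1]

T = [-3 -9 52; 3/2 6 -37; 0 0 1]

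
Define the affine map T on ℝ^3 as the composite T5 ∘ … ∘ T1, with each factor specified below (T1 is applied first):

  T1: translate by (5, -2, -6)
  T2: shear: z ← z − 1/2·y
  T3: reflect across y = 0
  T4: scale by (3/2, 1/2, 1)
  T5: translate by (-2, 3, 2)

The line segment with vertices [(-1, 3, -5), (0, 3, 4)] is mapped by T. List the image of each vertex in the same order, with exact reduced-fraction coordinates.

T1 translate by (5, -2, -6): (-1, 3, -5) → (4, 1, -11); (0, 3, 4) → (5, 1, -2)
T2 shear: z ← z − 1/2·y: (4, 1, -11) → (4, 1, -23/2); (5, 1, -2) → (5, 1, -5/2)
T3 reflect across y = 0: (4, 1, -23/2) → (4, -1, -23/2); (5, 1, -5/2) → (5, -1, -5/2)
T4 scale by (3/2, 1/2, 1): (4, -1, -23/2) → (6, -1/2, -23/2); (5, -1, -5/2) → (15/2, -1/2, -5/2)
T5 translate by (-2, 3, 2): (6, -1/2, -23/2) → (4, 5/2, -19/2); (15/2, -1/2, -5/2) → (11/2, 5/2, -1/2)

image vertices: (4, 5/2, -19/2), (11/2, 5/2, -1/2)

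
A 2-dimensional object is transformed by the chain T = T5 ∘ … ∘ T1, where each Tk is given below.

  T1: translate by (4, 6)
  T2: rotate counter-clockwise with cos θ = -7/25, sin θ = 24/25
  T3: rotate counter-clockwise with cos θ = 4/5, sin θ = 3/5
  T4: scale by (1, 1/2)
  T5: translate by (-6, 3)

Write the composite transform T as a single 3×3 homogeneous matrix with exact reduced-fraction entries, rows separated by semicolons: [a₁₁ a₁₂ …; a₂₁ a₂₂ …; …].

T = [-4/5 -3/5 -64/5; 3/10 -2/5 9/5; 0 0 1]

T1 = [1 0 4; 0 1 6; 0 0 1]
T2·T1 = [-7/25 -24/25 -172/25; 24/25 -7/25 54/25; 0 0 1]
T3·…·T1 = [-4/5 -3/5 -34/5; 3/5 -4/5 -12/5; 0 0 1]
T4·…·T1 = [-4/5 -3/5 -34/5; 3/10 -2/5 -6/5; 0 0 1]
T5·…·T1 = [-4/5 -3/5 -64/5; 3/10 -2/5 9/5; 0 0 1]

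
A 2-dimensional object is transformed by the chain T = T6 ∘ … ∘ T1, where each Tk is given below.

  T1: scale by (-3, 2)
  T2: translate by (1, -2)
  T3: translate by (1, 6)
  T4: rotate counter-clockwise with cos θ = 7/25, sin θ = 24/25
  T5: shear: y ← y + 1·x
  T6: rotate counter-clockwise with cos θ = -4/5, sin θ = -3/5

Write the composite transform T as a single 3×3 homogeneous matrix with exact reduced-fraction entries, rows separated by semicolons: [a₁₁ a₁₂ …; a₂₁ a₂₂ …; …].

T1 = [-3 0 0; 0 2 0; 0 0 1]
T2·T1 = [-3 0 1; 0 2 -2; 0 0 1]
T3·…·T1 = [-3 0 2; 0 2 4; 0 0 1]
T4·…·T1 = [-21/25 -48/25 -82/25; -72/25 14/25 76/25; 0 0 1]
T5·…·T1 = [-21/25 -48/25 -82/25; -93/25 -34/25 -6/25; 0 0 1]
T6·…·T1 = [-39/25 18/25 62/25; 87/25 56/25 54/25; 0 0 1]

T = [-39/25 18/25 62/25; 87/25 56/25 54/25; 0 0 1]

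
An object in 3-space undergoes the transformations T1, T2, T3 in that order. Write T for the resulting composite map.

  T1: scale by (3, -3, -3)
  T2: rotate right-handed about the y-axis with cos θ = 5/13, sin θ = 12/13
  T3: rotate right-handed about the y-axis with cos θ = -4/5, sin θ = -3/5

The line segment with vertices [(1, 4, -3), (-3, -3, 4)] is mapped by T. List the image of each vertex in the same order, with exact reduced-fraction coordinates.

image vertices: (-519/65, -12, 333/65), (612/65, 9, -759/65)

T1 scale by (3, -3, -3): (1, 4, -3) → (3, -12, 9); (-3, -3, 4) → (-9, 9, -12)
T2 rotate right-handed about the y-axis with cos θ = 5/13, sin θ = 12/13: (3, -12, 9) → (123/13, -12, 9/13); (-9, 9, -12) → (-189/13, 9, 48/13)
T3 rotate right-handed about the y-axis with cos θ = -4/5, sin θ = -3/5: (123/13, -12, 9/13) → (-519/65, -12, 333/65); (-189/13, 9, 48/13) → (612/65, 9, -759/65)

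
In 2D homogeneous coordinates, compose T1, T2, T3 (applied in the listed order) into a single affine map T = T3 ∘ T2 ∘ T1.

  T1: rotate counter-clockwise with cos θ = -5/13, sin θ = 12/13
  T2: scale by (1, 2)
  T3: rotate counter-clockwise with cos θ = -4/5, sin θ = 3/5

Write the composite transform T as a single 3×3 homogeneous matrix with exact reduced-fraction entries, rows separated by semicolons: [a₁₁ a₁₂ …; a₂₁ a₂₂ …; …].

T1 = [-5/13 -12/13 0; 12/13 -5/13 0; 0 0 1]
T2·T1 = [-5/13 -12/13 0; 24/13 -10/13 0; 0 0 1]
T3·…·T1 = [-4/5 6/5 0; -111/65 4/65 0; 0 0 1]

T = [-4/5 6/5 0; -111/65 4/65 0; 0 0 1]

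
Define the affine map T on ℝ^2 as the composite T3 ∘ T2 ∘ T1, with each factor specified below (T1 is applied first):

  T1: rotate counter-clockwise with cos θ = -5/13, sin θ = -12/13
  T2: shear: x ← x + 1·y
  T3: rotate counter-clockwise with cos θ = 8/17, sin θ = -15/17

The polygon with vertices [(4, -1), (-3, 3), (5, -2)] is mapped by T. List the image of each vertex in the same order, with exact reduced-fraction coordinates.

T1 rotate counter-clockwise with cos θ = -5/13, sin θ = -12/13: (4, -1) → (-32/13, -43/13); (-3, 3) → (51/13, 21/13); (5, -2) → (-49/13, -50/13)
T2 shear: x ← x + 1·y: (-32/13, -43/13) → (-75/13, -43/13); (51/13, 21/13) → (72/13, 21/13); (-49/13, -50/13) → (-99/13, -50/13)
T3 rotate counter-clockwise with cos θ = 8/17, sin θ = -15/17: (-75/13, -43/13) → (-1245/221, 781/221); (72/13, 21/13) → (891/221, -912/221); (-99/13, -50/13) → (-1542/221, 1085/221)

image vertices: (-1245/221, 781/221), (891/221, -912/221), (-1542/221, 1085/221)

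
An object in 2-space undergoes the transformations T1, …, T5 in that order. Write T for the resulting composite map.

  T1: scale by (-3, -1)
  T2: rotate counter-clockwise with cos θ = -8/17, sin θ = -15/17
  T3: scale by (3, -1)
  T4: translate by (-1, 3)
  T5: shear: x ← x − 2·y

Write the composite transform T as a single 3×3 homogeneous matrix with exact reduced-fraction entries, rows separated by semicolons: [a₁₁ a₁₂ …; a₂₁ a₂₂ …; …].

T1 = [-3 0 0; 0 -1 0; 0 0 1]
T2·T1 = [24/17 -15/17 0; 45/17 8/17 0; 0 0 1]
T3·…·T1 = [72/17 -45/17 0; -45/17 -8/17 0; 0 0 1]
T4·…·T1 = [72/17 -45/17 -1; -45/17 -8/17 3; 0 0 1]
T5·…·T1 = [162/17 -29/17 -7; -45/17 -8/17 3; 0 0 1]

T = [162/17 -29/17 -7; -45/17 -8/17 3; 0 0 1]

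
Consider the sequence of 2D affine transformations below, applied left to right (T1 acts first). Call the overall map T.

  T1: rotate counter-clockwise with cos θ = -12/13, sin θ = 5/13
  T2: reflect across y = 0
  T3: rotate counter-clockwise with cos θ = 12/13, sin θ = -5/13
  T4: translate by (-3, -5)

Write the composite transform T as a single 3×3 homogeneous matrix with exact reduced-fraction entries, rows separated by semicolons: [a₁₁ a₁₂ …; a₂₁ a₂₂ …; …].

T = [-1 0 -3; 0 1 -5; 0 0 1]

T1 = [-12/13 -5/13 0; 5/13 -12/13 0; 0 0 1]
T2·T1 = [-12/13 -5/13 0; -5/13 12/13 0; 0 0 1]
T3·…·T1 = [-1 0 0; 0 1 0; 0 0 1]
T4·…·T1 = [-1 0 -3; 0 1 -5; 0 0 1]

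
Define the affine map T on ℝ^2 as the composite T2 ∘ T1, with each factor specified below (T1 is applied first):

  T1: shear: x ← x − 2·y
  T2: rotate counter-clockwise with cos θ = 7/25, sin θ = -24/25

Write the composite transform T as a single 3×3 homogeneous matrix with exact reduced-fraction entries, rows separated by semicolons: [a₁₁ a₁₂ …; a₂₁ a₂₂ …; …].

T = [7/25 2/5 0; -24/25 11/5 0; 0 0 1]

T1 = [1 -2 0; 0 1 0; 0 0 1]
T2·T1 = [7/25 2/5 0; -24/25 11/5 0; 0 0 1]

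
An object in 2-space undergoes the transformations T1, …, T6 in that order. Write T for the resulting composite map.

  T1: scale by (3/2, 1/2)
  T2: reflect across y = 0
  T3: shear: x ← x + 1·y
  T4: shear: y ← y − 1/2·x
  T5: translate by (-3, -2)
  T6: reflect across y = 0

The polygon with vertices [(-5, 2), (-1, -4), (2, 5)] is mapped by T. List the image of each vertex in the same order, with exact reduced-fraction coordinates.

image vertices: (-23/2, -5/4), (-5/2, 1/4), (-5/2, 19/4)

T1 scale by (3/2, 1/2): (-5, 2) → (-15/2, 1); (-1, -4) → (-3/2, -2); (2, 5) → (3, 5/2)
T2 reflect across y = 0: (-15/2, 1) → (-15/2, -1); (-3/2, -2) → (-3/2, 2); (3, 5/2) → (3, -5/2)
T3 shear: x ← x + 1·y: (-15/2, -1) → (-17/2, -1); (-3/2, 2) → (1/2, 2); (3, -5/2) → (1/2, -5/2)
T4 shear: y ← y − 1/2·x: (-17/2, -1) → (-17/2, 13/4); (1/2, 2) → (1/2, 7/4); (1/2, -5/2) → (1/2, -11/4)
T5 translate by (-3, -2): (-17/2, 13/4) → (-23/2, 5/4); (1/2, 7/4) → (-5/2, -1/4); (1/2, -11/4) → (-5/2, -19/4)
T6 reflect across y = 0: (-23/2, 5/4) → (-23/2, -5/4); (-5/2, -1/4) → (-5/2, 1/4); (-5/2, -19/4) → (-5/2, 19/4)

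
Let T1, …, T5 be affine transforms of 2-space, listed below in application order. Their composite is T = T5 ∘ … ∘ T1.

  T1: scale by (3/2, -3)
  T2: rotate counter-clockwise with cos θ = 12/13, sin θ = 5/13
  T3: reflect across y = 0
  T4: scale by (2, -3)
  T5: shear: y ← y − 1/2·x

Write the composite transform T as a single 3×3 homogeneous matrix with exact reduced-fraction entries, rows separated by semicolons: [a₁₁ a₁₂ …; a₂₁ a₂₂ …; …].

T = [36/13 30/13 0; 9/26 -123/13 0; 0 0 1]

T1 = [3/2 0 0; 0 -3 0; 0 0 1]
T2·T1 = [18/13 15/13 0; 15/26 -36/13 0; 0 0 1]
T3·…·T1 = [18/13 15/13 0; -15/26 36/13 0; 0 0 1]
T4·…·T1 = [36/13 30/13 0; 45/26 -108/13 0; 0 0 1]
T5·…·T1 = [36/13 30/13 0; 9/26 -123/13 0; 0 0 1]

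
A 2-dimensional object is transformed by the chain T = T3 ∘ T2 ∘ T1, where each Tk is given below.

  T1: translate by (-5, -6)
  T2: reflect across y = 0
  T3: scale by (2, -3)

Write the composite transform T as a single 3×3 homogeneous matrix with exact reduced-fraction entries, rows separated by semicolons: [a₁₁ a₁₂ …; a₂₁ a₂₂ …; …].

T1 = [1 0 -5; 0 1 -6; 0 0 1]
T2·T1 = [1 0 -5; 0 -1 6; 0 0 1]
T3·…·T1 = [2 0 -10; 0 3 -18; 0 0 1]

T = [2 0 -10; 0 3 -18; 0 0 1]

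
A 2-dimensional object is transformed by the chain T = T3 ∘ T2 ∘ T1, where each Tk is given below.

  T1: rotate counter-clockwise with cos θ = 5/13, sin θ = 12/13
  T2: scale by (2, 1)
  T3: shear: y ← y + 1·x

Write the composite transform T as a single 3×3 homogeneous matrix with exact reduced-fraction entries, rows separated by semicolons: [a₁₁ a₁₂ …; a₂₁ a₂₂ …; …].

T1 = [5/13 -12/13 0; 12/13 5/13 0; 0 0 1]
T2·T1 = [10/13 -24/13 0; 12/13 5/13 0; 0 0 1]
T3·…·T1 = [10/13 -24/13 0; 22/13 -19/13 0; 0 0 1]

T = [10/13 -24/13 0; 22/13 -19/13 0; 0 0 1]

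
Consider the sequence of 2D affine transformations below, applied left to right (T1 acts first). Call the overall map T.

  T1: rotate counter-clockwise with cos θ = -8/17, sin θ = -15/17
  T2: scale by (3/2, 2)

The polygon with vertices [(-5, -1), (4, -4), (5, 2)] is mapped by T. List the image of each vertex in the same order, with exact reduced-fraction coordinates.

T1 rotate counter-clockwise with cos θ = -8/17, sin θ = -15/17: (-5, -1) → (25/17, 83/17); (4, -4) → (-92/17, -28/17); (5, 2) → (-10/17, -91/17)
T2 scale by (3/2, 2): (25/17, 83/17) → (75/34, 166/17); (-92/17, -28/17) → (-138/17, -56/17); (-10/17, -91/17) → (-15/17, -182/17)

image vertices: (75/34, 166/17), (-138/17, -56/17), (-15/17, -182/17)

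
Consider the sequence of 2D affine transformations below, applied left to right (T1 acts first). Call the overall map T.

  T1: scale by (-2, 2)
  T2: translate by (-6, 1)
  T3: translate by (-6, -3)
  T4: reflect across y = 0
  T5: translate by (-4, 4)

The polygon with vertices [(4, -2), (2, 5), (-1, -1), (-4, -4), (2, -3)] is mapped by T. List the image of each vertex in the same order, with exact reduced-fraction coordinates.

T1 scale by (-2, 2): (4, -2) → (-8, -4); (2, 5) → (-4, 10); (-1, -1) → (2, -2); (-4, -4) → (8, -8); (2, -3) → (-4, -6)
T2 translate by (-6, 1): (-8, -4) → (-14, -3); (-4, 10) → (-10, 11); (2, -2) → (-4, -1); (8, -8) → (2, -7); (-4, -6) → (-10, -5)
T3 translate by (-6, -3): (-14, -3) → (-20, -6); (-10, 11) → (-16, 8); (-4, -1) → (-10, -4); (2, -7) → (-4, -10); (-10, -5) → (-16, -8)
T4 reflect across y = 0: (-20, -6) → (-20, 6); (-16, 8) → (-16, -8); (-10, -4) → (-10, 4); (-4, -10) → (-4, 10); (-16, -8) → (-16, 8)
T5 translate by (-4, 4): (-20, 6) → (-24, 10); (-16, -8) → (-20, -4); (-10, 4) → (-14, 8); (-4, 10) → (-8, 14); (-16, 8) → (-20, 12)

image vertices: (-24, 10), (-20, -4), (-14, 8), (-8, 14), (-20, 12)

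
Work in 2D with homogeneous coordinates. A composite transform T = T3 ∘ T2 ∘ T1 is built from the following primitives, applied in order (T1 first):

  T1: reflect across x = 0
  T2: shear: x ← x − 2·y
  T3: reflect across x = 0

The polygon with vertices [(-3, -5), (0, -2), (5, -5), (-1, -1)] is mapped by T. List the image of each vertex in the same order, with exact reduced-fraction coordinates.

image vertices: (-13, -5), (-4, -2), (-5, -5), (-3, -1)

T1 reflect across x = 0: (-3, -5) → (3, -5); (0, -2) → (0, -2); (5, -5) → (-5, -5); (-1, -1) → (1, -1)
T2 shear: x ← x − 2·y: (3, -5) → (13, -5); (0, -2) → (4, -2); (-5, -5) → (5, -5); (1, -1) → (3, -1)
T3 reflect across x = 0: (13, -5) → (-13, -5); (4, -2) → (-4, -2); (5, -5) → (-5, -5); (3, -1) → (-3, -1)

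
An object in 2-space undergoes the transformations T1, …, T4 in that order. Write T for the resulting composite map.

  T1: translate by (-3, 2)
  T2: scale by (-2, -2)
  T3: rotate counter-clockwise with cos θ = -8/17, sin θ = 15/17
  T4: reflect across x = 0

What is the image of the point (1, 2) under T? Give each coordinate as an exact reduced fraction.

T(p) = (-88/17, 124/17)

T1 translate by (-3, 2): (1, 2) → (-2, 4)
T2 scale by (-2, -2): (-2, 4) → (4, -8)
T3 rotate counter-clockwise with cos θ = -8/17, sin θ = 15/17: (4, -8) → (88/17, 124/17)
T4 reflect across x = 0: (88/17, 124/17) → (-88/17, 124/17)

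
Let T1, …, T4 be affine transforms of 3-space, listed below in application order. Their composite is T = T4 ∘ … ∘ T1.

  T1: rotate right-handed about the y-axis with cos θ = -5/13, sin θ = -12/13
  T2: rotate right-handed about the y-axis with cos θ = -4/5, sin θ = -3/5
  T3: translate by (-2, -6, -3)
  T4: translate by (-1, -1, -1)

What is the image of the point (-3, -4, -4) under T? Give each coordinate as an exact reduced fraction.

T(p) = (-399/65, -11, -7/65)

T1 rotate right-handed about the y-axis with cos θ = -5/13, sin θ = -12/13: (-3, -4, -4) → (63/13, -4, -16/13)
T2 rotate right-handed about the y-axis with cos θ = -4/5, sin θ = -3/5: (63/13, -4, -16/13) → (-204/65, -4, 253/65)
T3 translate by (-2, -6, -3): (-204/65, -4, 253/65) → (-334/65, -10, 58/65)
T4 translate by (-1, -1, -1): (-334/65, -10, 58/65) → (-399/65, -11, -7/65)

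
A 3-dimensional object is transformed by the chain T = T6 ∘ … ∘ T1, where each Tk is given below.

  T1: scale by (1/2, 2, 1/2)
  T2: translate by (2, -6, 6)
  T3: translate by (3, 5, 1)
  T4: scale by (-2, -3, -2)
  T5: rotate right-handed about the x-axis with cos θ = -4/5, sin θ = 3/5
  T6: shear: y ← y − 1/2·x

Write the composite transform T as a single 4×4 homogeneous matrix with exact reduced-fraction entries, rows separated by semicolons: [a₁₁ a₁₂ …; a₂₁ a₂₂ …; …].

T1 = [1/2 0 0 0; 0 2 0 0; 0 0 1/2 0; 0 0 0 1]
T2·T1 = [1/2 0 0 2; 0 2 0 -6; 0 0 1/2 6; 0 0 0 1]
T3·…·T1 = [1/2 0 0 5; 0 2 0 -1; 0 0 1/2 7; 0 0 0 1]
T4·…·T1 = [-1 0 0 -10; 0 -6 0 3; 0 0 -1 -14; 0 0 0 1]
T5·…·T1 = [-1 0 0 -10; 0 24/5 3/5 6; 0 -18/5 4/5 13; 0 0 0 1]
T6·…·T1 = [-1 0 0 -10; 1/2 24/5 3/5 11; 0 -18/5 4/5 13; 0 0 0 1]

T = [-1 0 0 -10; 1/2 24/5 3/5 11; 0 -18/5 4/5 13; 0 0 0 1]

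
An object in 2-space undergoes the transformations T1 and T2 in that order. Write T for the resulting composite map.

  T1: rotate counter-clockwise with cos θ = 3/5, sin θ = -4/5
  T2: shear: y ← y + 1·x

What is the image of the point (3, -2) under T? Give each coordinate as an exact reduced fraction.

T(p) = (1/5, -17/5)

T1 rotate counter-clockwise with cos θ = 3/5, sin θ = -4/5: (3, -2) → (1/5, -18/5)
T2 shear: y ← y + 1·x: (1/5, -18/5) → (1/5, -17/5)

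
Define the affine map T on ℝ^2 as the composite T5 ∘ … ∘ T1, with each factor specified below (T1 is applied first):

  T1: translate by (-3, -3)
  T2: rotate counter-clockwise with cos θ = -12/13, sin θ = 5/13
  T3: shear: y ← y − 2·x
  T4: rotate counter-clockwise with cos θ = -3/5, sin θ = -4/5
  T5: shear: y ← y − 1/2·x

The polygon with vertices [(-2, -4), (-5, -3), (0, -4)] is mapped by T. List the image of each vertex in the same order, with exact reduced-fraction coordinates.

T1 translate by (-3, -3): (-2, -4) → (-5, -7); (-5, -3) → (-8, -6); (0, -4) → (-3, -7)
T2 rotate counter-clockwise with cos θ = -12/13, sin θ = 5/13: (-5, -7) → (95/13, 59/13); (-8, -6) → (126/13, 32/13); (-3, -7) → (71/13, 69/13)
T3 shear: y ← y − 2·x: (95/13, 59/13) → (95/13, -131/13); (126/13, 32/13) → (126/13, -220/13); (71/13, 69/13) → (71/13, -73/13)
T4 rotate counter-clockwise with cos θ = -3/5, sin θ = -4/5: (95/13, -131/13) → (-809/65, 1/5); (126/13, -220/13) → (-1258/65, 12/5); (71/13, -73/13) → (-101/13, -1)
T5 shear: y ← y − 1/2·x: (-809/65, 1/5) → (-809/65, 167/26); (-1258/65, 12/5) → (-1258/65, 157/13); (-101/13, -1) → (-101/13, 75/26)

image vertices: (-809/65, 167/26), (-1258/65, 157/13), (-101/13, 75/26)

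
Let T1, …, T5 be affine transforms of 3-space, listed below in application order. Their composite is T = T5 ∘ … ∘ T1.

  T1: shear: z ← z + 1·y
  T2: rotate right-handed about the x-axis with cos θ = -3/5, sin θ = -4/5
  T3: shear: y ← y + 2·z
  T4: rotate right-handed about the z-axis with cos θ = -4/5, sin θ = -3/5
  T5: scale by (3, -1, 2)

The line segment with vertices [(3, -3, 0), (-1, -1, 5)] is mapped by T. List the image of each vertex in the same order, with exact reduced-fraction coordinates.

T1 shear: z ← z + 1·y: (3, -3, 0) → (3, -3, -3); (-1, -1, 5) → (-1, -1, 4)
T2 rotate right-handed about the x-axis with cos θ = -3/5, sin θ = -4/5: (3, -3, -3) → (3, -3/5, 21/5); (-1, -1, 4) → (-1, 19/5, -8/5)
T3 shear: y ← y + 2·z: (3, -3/5, 21/5) → (3, 39/5, 21/5); (-1, 19/5, -8/5) → (-1, 3/5, -8/5)
T4 rotate right-handed about the z-axis with cos θ = -4/5, sin θ = -3/5: (3, 39/5, 21/5) → (57/25, -201/25, 21/5); (-1, 3/5, -8/5) → (29/25, 3/25, -8/5)
T5 scale by (3, -1, 2): (57/25, -201/25, 21/5) → (171/25, 201/25, 42/5); (29/25, 3/25, -8/5) → (87/25, -3/25, -16/5)

image vertices: (171/25, 201/25, 42/5), (87/25, -3/25, -16/5)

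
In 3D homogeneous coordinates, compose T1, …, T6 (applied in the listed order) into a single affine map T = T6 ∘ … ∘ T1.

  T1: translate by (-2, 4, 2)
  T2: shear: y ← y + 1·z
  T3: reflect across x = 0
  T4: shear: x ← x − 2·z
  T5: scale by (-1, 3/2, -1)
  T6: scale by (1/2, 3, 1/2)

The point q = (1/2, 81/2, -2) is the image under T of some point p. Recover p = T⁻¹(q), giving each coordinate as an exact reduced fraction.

p = (-5, 1, 2)

T1 = [1 0 0 -2; 0 1 0 4; 0 0 1 2; 0 0 0 1]
T2·T1 = [1 0 0 -2; 0 1 1 6; 0 0 1 2; 0 0 0 1]
T3·…·T1 = [-1 0 0 2; 0 1 1 6; 0 0 1 2; 0 0 0 1]
T4·…·T1 = [-1 0 -2 -2; 0 1 1 6; 0 0 1 2; 0 0 0 1]
T5·…·T1 = [1 0 2 2; 0 3/2 3/2 9; 0 0 -1 -2; 0 0 0 1]
T6·…·T1 = [1/2 0 1 1; 0 9/2 9/2 27; 0 0 -1/2 -1; 0 0 0 1]
det M = -9/8; M⁻¹ = [2 0 4 2; 0 2/9 2 -4; 0 0 -2 -2; 0 0 0 1]
M⁻¹ · (1/2, 81/2, -2)ᵀ = (-5, 1, 2)ᵀ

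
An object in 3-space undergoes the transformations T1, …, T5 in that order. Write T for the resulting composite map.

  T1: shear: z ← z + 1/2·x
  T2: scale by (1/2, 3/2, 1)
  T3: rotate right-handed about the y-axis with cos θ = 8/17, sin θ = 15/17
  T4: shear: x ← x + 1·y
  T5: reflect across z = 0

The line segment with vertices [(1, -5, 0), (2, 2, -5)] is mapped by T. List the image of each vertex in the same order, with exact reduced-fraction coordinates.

image vertices: (-116/17, -15/2, 7/34), (-1/17, 3, 47/17)

T1 shear: z ← z + 1/2·x: (1, -5, 0) → (1, -5, 1/2); (2, 2, -5) → (2, 2, -4)
T2 scale by (1/2, 3/2, 1): (1, -5, 1/2) → (1/2, -15/2, 1/2); (2, 2, -4) → (1, 3, -4)
T3 rotate right-handed about the y-axis with cos θ = 8/17, sin θ = 15/17: (1/2, -15/2, 1/2) → (23/34, -15/2, -7/34); (1, 3, -4) → (-52/17, 3, -47/17)
T4 shear: x ← x + 1·y: (23/34, -15/2, -7/34) → (-116/17, -15/2, -7/34); (-52/17, 3, -47/17) → (-1/17, 3, -47/17)
T5 reflect across z = 0: (-116/17, -15/2, -7/34) → (-116/17, -15/2, 7/34); (-1/17, 3, -47/17) → (-1/17, 3, 47/17)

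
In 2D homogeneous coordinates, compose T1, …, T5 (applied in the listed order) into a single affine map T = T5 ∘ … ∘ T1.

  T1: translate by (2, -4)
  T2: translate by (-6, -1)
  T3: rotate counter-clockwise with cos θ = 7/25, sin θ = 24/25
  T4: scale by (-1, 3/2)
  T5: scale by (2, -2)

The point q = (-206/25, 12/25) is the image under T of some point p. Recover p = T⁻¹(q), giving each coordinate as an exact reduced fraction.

p = (5, 1)

T1 = [1 0 2; 0 1 -4; 0 0 1]
T2·T1 = [1 0 -4; 0 1 -5; 0 0 1]
T3·…·T1 = [7/25 -24/25 92/25; 24/25 7/25 -131/25; 0 0 1]
T4·…·T1 = [-7/25 24/25 -92/25; 36/25 21/50 -393/50; 0 0 1]
T5·…·T1 = [-14/25 48/25 -184/25; -72/25 -21/25 393/25; 0 0 1]
det M = 6; M⁻¹ = [-7/50 -8/25 4; 12/25 -7/75 5; 0 0 1]
M⁻¹ · (-206/25, 12/25)ᵀ = (5, 1)ᵀ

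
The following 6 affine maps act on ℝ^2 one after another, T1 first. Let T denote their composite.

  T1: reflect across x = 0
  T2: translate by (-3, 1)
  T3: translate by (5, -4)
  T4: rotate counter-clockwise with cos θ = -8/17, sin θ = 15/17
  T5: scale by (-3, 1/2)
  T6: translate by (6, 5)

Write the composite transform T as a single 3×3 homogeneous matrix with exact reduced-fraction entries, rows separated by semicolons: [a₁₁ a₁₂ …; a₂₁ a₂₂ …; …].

T = [-24/17 45/17 15/17; -15/34 -4/17 112/17; 0 0 1]

T1 = [-1 0 0; 0 1 0; 0 0 1]
T2·T1 = [-1 0 -3; 0 1 1; 0 0 1]
T3·…·T1 = [-1 0 2; 0 1 -3; 0 0 1]
T4·…·T1 = [8/17 -15/17 29/17; -15/17 -8/17 54/17; 0 0 1]
T5·…·T1 = [-24/17 45/17 -87/17; -15/34 -4/17 27/17; 0 0 1]
T6·…·T1 = [-24/17 45/17 15/17; -15/34 -4/17 112/17; 0 0 1]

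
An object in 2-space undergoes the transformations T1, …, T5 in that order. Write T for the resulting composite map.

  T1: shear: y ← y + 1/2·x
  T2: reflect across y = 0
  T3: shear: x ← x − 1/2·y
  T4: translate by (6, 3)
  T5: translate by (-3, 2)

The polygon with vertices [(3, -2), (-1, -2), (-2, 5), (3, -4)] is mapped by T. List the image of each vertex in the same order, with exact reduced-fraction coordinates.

image vertices: (23/4, 11/2), (3/4, 15/2), (3, 1), (19/4, 15/2)

T1 shear: y ← y + 1/2·x: (3, -2) → (3, -1/2); (-1, -2) → (-1, -5/2); (-2, 5) → (-2, 4); (3, -4) → (3, -5/2)
T2 reflect across y = 0: (3, -1/2) → (3, 1/2); (-1, -5/2) → (-1, 5/2); (-2, 4) → (-2, -4); (3, -5/2) → (3, 5/2)
T3 shear: x ← x − 1/2·y: (3, 1/2) → (11/4, 1/2); (-1, 5/2) → (-9/4, 5/2); (-2, -4) → (0, -4); (3, 5/2) → (7/4, 5/2)
T4 translate by (6, 3): (11/4, 1/2) → (35/4, 7/2); (-9/4, 5/2) → (15/4, 11/2); (0, -4) → (6, -1); (7/4, 5/2) → (31/4, 11/2)
T5 translate by (-3, 2): (35/4, 7/2) → (23/4, 11/2); (15/4, 11/2) → (3/4, 15/2); (6, -1) → (3, 1); (31/4, 11/2) → (19/4, 15/2)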